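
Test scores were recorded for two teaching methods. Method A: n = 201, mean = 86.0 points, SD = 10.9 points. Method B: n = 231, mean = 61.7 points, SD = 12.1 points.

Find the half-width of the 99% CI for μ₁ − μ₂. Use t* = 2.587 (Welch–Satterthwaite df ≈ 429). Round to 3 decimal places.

SE₁ = s₁/√n₁ = 10.9/√201 = 0.7688; SE₂ = 12.1/√231 = 0.7961.
Independent samples, unequal variances: SE_diff = √(SE₁² + SE₂²) = √(0.59105344 + 0.63377521) = 1.1067.
t* = 2.587, so margin of error = 2.587 × 1.1067 = 2.8630.

2.863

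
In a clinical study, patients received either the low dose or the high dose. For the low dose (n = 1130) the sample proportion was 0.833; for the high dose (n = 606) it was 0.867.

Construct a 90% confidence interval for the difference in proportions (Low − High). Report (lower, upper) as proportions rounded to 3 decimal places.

SE₁ = √(p̂₁(1−p̂₁)/n₁) = √(0.8330·0.1670/1130) = 0.01110; SE₂ = √(0.8670·0.1330/606) = 0.01379.
Independent samples: SE of the difference = √(SE₁² + SE₂²) = √(0.00012321 + 0.0001901641) = 0.01770.
z* for 90% confidence is 1.645, so the margin of error is 1.645 × 0.01770 = 0.02912.
Point estimate p̂₁ − p̂₂ = 0.8330 − 0.8670 = -0.0340.
-0.0340 ± 0.02912 → (-0.063, -0.005).

(-0.063, -0.005)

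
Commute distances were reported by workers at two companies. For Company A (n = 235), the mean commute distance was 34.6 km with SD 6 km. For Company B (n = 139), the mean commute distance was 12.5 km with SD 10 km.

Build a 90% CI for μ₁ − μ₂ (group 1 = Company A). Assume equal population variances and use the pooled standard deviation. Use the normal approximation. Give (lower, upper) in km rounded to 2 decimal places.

(20.74, 23.46)

Pooled variance s_p² = [234·6² + 138·10²] / (235+139−2) = 59.7419, so s_p = 7.7293.
SE_diff = s_p·√(1/n₁ + 1/n₂) = 7.7293·√(1/235 + 1/139) = 0.8271.
z* = 1.645; margin = 1.645 × 0.8271 = 1.3606.
Difference = 34.6 − 12.5 = 22.1000.
22.1000 ± 1.3606 → (20.74, 23.46).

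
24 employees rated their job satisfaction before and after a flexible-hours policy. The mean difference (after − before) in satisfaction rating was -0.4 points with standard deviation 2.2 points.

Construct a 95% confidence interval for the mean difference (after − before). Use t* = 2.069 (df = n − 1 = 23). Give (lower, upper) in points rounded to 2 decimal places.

(-1.33, 0.53)

Paired design: SE = s_d/√n = 2.2/√24 = 0.4491.
t* = 2.069; margin of error = 2.069 × 0.4491 = 0.9292.
-0.4 ± 0.9292 → (-1.33, 0.53).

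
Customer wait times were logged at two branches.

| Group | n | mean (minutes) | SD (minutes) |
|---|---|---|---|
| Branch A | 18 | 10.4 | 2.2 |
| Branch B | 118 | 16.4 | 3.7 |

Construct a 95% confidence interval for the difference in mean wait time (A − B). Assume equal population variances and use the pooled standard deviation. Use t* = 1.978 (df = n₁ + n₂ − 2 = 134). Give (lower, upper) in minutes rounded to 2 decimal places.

s_p = √[((n₁−1)s₁² + (n₂−1)s₂²)/(n₁+n₂−2)] = √[(17·2.2² + 117·3.7²)/134] = 3.5450.
SE = 3.5450·√(1/18 + 1/118) = 0.8970.
With t* = 1.978, margin = 1.978 × 0.8970 = 1.7743.
x̄₁ − x̄₂ = 10.4 − 16.4 = -6.0000; interval -6.0000 ± 1.7743 = (-7.77, -4.23).

(-7.77, -4.23)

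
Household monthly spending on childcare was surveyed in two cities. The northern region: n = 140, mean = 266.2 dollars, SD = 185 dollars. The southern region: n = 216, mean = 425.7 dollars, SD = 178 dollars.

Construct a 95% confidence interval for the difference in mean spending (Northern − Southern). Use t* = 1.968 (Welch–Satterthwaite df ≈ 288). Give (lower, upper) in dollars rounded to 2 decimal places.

Standard errors of each mean: 185/√140 = 15.6354 and 178/√216 = 12.1114.
SE(x̄₁ − x̄₂) = √(15.6354² + 12.1114²) = 19.7776 for independent samples with unequal variances.
With t* = 1.968, the margin is 1.968 × 19.7776 = 38.9223.
x̄₁ − x̄₂ = 266.2 − 425.7 = -159.5000; the interval is -159.5000 ± 38.9223 = (-198.42, -120.58).

(-198.42, -120.58)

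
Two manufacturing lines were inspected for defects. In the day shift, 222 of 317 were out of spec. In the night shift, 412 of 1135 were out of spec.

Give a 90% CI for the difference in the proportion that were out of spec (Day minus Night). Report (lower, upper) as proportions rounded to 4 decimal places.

(0.2889, 0.3857)

First, p̂₁ = 222/317 = 0.7003; p̂₂ = 412/1135 = 0.3630.
The two standard errors are √(0.7003×0.2997/317) = 0.02573 and √(0.3630×0.6370/1135) = 0.01427.
Because the samples are independent, SE_diff = √(0.02573² + 0.01427²) = 0.02942.
Using z* = 1.645 for 90%, ME = 1.645 × 0.02942 = 0.04840.
p̂₁ − p̂₂ = 0.3373; interval 0.3373 ± 0.04840 gives (0.2889, 0.3857).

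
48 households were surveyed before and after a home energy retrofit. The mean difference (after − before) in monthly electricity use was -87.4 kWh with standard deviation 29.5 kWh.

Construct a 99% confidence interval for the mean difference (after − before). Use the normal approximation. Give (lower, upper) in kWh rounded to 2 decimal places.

This is a matched-pairs design, so SE = s_d/√n = 29.5/√48 = 4.2580.
Margin = 2.576 × 4.2580 = 10.9686; the interval is -87.4 ± 10.9686 = (-98.37, -76.43).

(-98.37, -76.43)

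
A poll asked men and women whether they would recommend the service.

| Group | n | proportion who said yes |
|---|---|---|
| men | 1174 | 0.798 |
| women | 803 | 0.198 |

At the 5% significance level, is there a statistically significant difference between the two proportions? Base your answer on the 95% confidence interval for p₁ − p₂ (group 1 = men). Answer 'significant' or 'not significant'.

Each SE is √(p̂(1−p̂)/n): √(0.7980·0.2020/1174) = 0.01172 and √(0.1980·0.8020/803) = 0.01406.
SE(p̂₁ − p̂₂) = √(SE₁² + SE₂²) = √(0.0001373584 + 0.0001976836) = 0.01830, since the two samples are independent.
At 95% confidence z* = 1.960; margin = 1.960 × 0.01830 = 0.03587.
The difference is 0.7980 − 0.1980 = 0.6000, so the interval is 0.6000 ± 0.03587 = (0.56413, 0.63587).
The interval (0.56413, 0.63587) does not contain 0, so the difference is significant.

significant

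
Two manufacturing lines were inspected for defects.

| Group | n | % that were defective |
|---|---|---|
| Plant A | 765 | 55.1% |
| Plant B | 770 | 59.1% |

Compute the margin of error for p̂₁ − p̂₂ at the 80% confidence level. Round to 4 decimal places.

Each SE is √(p̂(1−p̂)/n): √(0.5510·0.4490/765) = 0.01798 and √(0.5910·0.4090/770) = 0.01772.
SE(p̂₁ − p̂₂) = √(SE₁² + SE₂²) = √(0.0003232804 + 0.0003139984) = 0.02524, since the two samples are independent.
At 80% confidence z* = 1.282; margin = 1.282 × 0.02524 = 0.03236.

0.0324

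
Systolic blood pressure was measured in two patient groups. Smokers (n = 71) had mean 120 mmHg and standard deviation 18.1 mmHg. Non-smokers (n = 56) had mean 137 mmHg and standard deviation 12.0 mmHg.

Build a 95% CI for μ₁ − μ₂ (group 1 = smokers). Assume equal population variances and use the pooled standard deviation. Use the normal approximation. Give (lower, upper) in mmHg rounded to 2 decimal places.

(-22.50, -11.50)

Pooled variance s_p² = [70·18.1² + 55·12.0²] / (71+56−2) = 246.8216, so s_p = 15.7106.
SE_diff = s_p·√(1/n₁ + 1/n₂) = 15.7106·√(1/71 + 1/56) = 2.8078.
z* = 1.960; margin = 1.960 × 2.8078 = 5.5033.
Difference = 120 − 137 = -17.0000.
-17.0000 ± 5.5033 → (-22.50, -11.50).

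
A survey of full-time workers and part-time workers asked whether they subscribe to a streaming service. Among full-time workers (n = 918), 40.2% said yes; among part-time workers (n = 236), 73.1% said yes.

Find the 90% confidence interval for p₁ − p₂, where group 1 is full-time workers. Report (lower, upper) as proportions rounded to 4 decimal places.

SE₁ = √(p̂₁(1−p̂₁)/n₁) = √(0.4020·0.5980/918) = 0.01618; SE₂ = √(0.7310·0.2690/236) = 0.02887.
Independent samples: SE of the difference = √(SE₁² + SE₂²) = √(0.0002617924 + 0.0008334769) = 0.03309.
z* for 90% confidence is 1.645, so the margin of error is 1.645 × 0.03309 = 0.05443.
Point estimate p̂₁ − p̂₂ = 0.4020 − 0.7310 = -0.3290.
-0.3290 ± 0.05443 → (-0.3834, -0.2746).

(-0.3834, -0.2746)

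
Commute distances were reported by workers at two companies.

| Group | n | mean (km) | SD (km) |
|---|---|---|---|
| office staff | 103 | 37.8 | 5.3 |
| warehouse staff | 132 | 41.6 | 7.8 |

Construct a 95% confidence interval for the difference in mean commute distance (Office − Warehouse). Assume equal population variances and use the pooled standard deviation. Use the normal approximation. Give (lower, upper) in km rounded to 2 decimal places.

(-5.56, -2.04)

Pooled variance s_p² = [102·5.3² + 131·7.8²] / (103+132−2) = 46.5031, so s_p = 6.8193.
SE_diff = s_p·√(1/n₁ + 1/n₂) = 6.8193·√(1/103 + 1/132) = 0.8965.
z* = 1.960; margin = 1.960 × 0.8965 = 1.7571.
Difference = 37.8 − 41.6 = -3.8000.
-3.8000 ± 1.7571 → (-5.56, -2.04).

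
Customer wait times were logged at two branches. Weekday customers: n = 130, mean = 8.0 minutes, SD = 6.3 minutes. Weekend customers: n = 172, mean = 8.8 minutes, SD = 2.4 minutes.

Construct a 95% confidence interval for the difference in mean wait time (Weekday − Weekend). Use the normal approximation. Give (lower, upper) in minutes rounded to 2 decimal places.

Standard errors of each mean: 6.3/√130 = 0.5525 and 2.4/√172 = 0.1830.
SE(x̄₁ − x̄₂) = √(0.5525² + 0.1830²) = 0.5820 for independent samples with unequal variances.
With z* = 1.960, the margin is 1.960 × 0.5820 = 1.1407.
x̄₁ − x̄₂ = 8.0 − 8.8 = -0.8000; the interval is -0.8000 ± 1.1407 = (-1.94, 0.34).

(-1.94, 0.34)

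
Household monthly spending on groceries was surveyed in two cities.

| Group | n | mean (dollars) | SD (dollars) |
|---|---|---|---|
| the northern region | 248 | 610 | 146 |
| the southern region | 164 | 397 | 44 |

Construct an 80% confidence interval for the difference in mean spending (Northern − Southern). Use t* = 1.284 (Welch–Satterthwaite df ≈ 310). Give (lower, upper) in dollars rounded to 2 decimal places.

(200.30, 225.70)

SE₁ = s₁/√n₁ = 146/√248 = 9.2710; SE₂ = 44/√164 = 3.4358.
Independent samples, unequal variances: SE_diff = √(SE₁² + SE₂²) = √(85.951441 + 11.80472164) = 9.8872.
t* = 1.284, so margin of error = 1.284 × 9.8872 = 12.6952.
Difference in means = 610 − 397 = 213.0000.
213.0000 ± 12.6952 → (200.30, 225.70).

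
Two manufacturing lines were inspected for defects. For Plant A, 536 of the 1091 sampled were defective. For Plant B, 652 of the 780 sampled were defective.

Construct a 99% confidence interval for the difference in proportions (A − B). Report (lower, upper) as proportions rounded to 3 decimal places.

(-0.396, -0.293)

Sample proportions: 536/1091 = 0.4913, 652/780 = 0.8359.
Each SE is √(p̂(1−p̂)/n): √(0.4913·0.5087/1091) = 0.01514 and √(0.8359·0.1641/780) = 0.01326.
SE(p̂₁ − p̂₂) = √(SE₁² + SE₂²) = √(0.0002292196 + 0.0001758276) = 0.02013, since the two samples are independent.
At 99% confidence z* = 2.576; margin = 2.576 × 0.02013 = 0.05185.
The difference is 0.4913 − 0.8359 = -0.3446, so the interval is -0.3446 ± 0.05185 = (-0.396, -0.293).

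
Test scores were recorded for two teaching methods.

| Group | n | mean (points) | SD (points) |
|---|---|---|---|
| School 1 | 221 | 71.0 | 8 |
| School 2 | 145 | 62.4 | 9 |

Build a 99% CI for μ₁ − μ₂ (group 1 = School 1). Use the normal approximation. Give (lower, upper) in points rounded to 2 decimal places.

(6.23, 10.97)

Standard errors of each mean: 8/√221 = 0.5381 and 9/√145 = 0.7474.
SE(x̄₁ − x̄₂) = √(0.5381² + 0.7474²) = 0.9210 for independent samples with unequal variances.
With z* = 2.576, the margin is 2.576 × 0.9210 = 2.3725.
x̄₁ − x̄₂ = 71.0 − 62.4 = 8.6000; the interval is 8.6000 ± 2.3725 = (6.23, 10.97).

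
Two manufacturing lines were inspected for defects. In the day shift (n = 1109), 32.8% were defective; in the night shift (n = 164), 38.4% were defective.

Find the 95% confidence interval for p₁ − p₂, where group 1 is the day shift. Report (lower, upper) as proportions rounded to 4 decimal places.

(-0.1354, 0.0234)

The two standard errors are √(0.3280×0.6720/1109) = 0.01410 and √(0.3840×0.6160/164) = 0.03798.
Because the samples are independent, SE_diff = √(0.01410² + 0.03798²) = 0.04051.
Using z* = 1.960 for 95%, ME = 1.960 × 0.04051 = 0.07940.
p̂₁ − p̂₂ = -0.0560; interval -0.0560 ± 0.07940 gives (-0.1354, 0.0234).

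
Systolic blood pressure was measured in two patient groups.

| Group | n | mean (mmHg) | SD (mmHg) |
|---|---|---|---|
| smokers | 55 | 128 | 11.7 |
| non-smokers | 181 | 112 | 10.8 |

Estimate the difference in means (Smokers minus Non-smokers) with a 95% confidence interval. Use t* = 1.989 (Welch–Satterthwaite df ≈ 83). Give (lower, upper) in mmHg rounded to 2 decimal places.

(12.48, 19.52)

Per-group SEs: s₁/√n₁ = 11.7/√55 = 1.5776, s₂/√n₂ = 10.8/√181 = 0.8028.
Unpooled SE of the difference: √(2.48882176 + 0.64448784) = 1.7701.
Margin of error = t* · SE = 1.989 × 1.7701 = 3.5207.
x̄₁ − x̄₂ = 128 − 112 = 16.0000.
CI: 16.0000 ± 3.5207 = (12.48, 19.52).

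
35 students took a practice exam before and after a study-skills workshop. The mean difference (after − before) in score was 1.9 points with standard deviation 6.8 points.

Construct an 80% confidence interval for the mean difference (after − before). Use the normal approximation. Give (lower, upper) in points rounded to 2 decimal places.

(0.43, 3.37)

This is a matched-pairs design, so SE = s_d/√n = 6.8/√35 = 1.1494.
Margin = 1.282 × 1.1494 = 1.4735; the interval is 1.9 ± 1.4735 = (0.43, 3.37).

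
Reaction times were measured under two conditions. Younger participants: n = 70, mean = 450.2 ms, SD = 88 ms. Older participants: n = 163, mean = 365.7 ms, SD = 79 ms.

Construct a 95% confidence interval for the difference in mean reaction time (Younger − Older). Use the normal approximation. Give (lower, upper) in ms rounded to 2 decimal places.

(60.58, 108.42)

Standard errors of each mean: 88/√70 = 10.5180 and 79/√163 = 6.1878.
SE(x̄₁ − x̄₂) = √(10.5180² + 6.1878²) = 12.2032 for independent samples with unequal variances.
With z* = 1.960, the margin is 1.960 × 12.2032 = 23.9183.
x̄₁ − x̄₂ = 450.2 − 365.7 = 84.5000; the interval is 84.5000 ± 23.9183 = (60.58, 108.42).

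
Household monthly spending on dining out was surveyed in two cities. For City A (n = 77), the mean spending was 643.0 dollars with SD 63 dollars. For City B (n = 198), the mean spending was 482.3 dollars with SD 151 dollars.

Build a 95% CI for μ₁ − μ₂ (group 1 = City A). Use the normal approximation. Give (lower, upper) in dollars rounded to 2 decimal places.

Standard errors of each mean: 63/√77 = 7.1795 and 151/√198 = 10.7311.
SE(x̄₁ − x̄₂) = √(7.1795² + 10.7311²) = 12.9113 for independent samples with unequal variances.
With z* = 1.960, the margin is 1.960 × 12.9113 = 25.3061.
x̄₁ − x̄₂ = 643.0 − 482.3 = 160.7000; the interval is 160.7000 ± 25.3061 = (135.39, 186.01).

(135.39, 186.01)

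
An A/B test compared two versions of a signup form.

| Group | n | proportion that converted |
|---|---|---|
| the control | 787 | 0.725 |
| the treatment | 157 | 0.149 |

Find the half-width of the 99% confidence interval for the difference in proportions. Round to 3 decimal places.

0.084

The two standard errors are √(0.7250×0.2750/787) = 0.01592 and √(0.1490×0.8510/157) = 0.02842.
Because the samples are independent, SE_diff = √(0.01592² + 0.02842²) = 0.03258.
Using z* = 2.576 for 99%, ME = 2.576 × 0.03258 = 0.08393.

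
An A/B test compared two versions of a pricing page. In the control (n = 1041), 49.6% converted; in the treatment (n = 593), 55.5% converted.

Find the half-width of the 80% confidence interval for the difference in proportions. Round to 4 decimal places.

0.0329

SE₁ = √(p̂₁(1−p̂₁)/n₁) = √(0.4960·0.5040/1041) = 0.01550; SE₂ = √(0.5550·0.4450/593) = 0.02041.
Independent samples: SE of the difference = √(SE₁² + SE₂²) = √(0.00024025 + 0.0004165681) = 0.02563.
z* for 80% confidence is 1.282, so the margin of error is 1.282 × 0.02563 = 0.03286.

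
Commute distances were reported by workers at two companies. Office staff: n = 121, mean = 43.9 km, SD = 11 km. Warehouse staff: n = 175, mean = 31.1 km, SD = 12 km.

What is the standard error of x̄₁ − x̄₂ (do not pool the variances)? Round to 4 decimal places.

Standard errors of each mean: 11/√121 = 1.0000 and 12/√175 = 0.9071.
SE(x̄₁ − x̄₂) = √(1.0000² + 0.9071²) = 1.3501 for independent samples with unequal variances.

1.3501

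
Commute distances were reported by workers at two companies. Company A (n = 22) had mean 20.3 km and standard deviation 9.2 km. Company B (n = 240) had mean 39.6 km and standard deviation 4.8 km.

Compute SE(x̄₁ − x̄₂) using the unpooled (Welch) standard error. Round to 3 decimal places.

Standard errors of each mean: 9.2/√22 = 1.9614 and 4.8/√240 = 0.3098.
SE(x̄₁ − x̄₂) = √(1.9614² + 0.3098²) = 1.9857 for independent samples with unequal variances.

1.986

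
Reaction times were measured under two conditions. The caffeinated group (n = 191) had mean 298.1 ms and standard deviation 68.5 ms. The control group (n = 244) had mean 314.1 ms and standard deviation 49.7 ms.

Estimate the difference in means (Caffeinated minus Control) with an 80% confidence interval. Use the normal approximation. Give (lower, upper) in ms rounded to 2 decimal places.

(-23.55, -8.45)

Standard errors of each mean: 68.5/√191 = 4.9565 and 49.7/√244 = 3.1817.
SE(x̄₁ − x̄₂) = √(4.9565² + 3.1817²) = 5.8898 for independent samples with unequal variances.
With z* = 1.282, the margin is 1.282 × 5.8898 = 7.5507.
x̄₁ − x̄₂ = 298.1 − 314.1 = -16.0000; the interval is -16.0000 ± 7.5507 = (-23.55, -8.45).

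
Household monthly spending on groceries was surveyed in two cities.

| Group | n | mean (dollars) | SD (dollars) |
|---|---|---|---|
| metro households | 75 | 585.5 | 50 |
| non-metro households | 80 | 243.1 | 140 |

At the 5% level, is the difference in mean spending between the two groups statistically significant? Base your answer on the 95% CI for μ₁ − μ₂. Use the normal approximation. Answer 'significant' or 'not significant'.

significant

Standard errors of each mean: 50/√75 = 5.7735 and 140/√80 = 15.6525.
SE(x̄₁ − x̄₂) = √(5.7735² + 15.6525²) = 16.6833 for independent samples with unequal variances.
With z* = 1.960, the margin is 1.960 × 16.6833 = 32.6993.
x̄₁ − x̄₂ = 585.5 − 243.1 = 342.4000; the interval is 342.4000 ± 32.6993 = (309.7007, 375.0993).
The interval (309.7007, 375.0993) does not contain 0, so the difference is significant.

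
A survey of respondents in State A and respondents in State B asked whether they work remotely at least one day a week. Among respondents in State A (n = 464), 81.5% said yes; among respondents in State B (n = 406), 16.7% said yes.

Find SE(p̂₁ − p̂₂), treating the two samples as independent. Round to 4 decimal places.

SE₁ = √(p̂₁(1−p̂₁)/n₁) = √(0.8150·0.1850/464) = 0.01803; SE₂ = √(0.1670·0.8330/406) = 0.01851.
Independent samples: SE of the difference = √(SE₁² + SE₂²) = √(0.0003250809 + 0.0003426201) = 0.02584.

0.0258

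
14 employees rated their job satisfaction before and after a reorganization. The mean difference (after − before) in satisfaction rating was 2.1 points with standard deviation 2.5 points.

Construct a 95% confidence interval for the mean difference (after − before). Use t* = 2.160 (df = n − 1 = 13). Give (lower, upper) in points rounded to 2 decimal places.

This is a matched-pairs design, so SE = s_d/√n = 2.5/√14 = 0.6682.
Margin = 2.160 × 0.6682 = 1.4433; the interval is 2.1 ± 1.4433 = (0.66, 3.54).

(0.66, 3.54)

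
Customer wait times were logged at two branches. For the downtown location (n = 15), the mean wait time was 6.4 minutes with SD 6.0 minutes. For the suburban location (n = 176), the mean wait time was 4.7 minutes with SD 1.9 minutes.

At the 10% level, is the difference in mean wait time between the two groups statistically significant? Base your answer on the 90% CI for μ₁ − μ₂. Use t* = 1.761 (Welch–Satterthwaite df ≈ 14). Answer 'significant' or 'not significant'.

Standard errors of each mean: 6.0/√15 = 1.5492 and 1.9/√176 = 0.1432.
SE(x̄₁ − x̄₂) = √(1.5492² + 0.1432²) = 1.5558 for independent samples with unequal variances.
With t* = 1.761, the margin is 1.761 × 1.5558 = 2.7398.
x̄₁ − x̄₂ = 6.4 − 4.7 = 1.7000; the interval is 1.7000 ± 2.7398 = (-1.0398, 4.4398).
The interval (-1.0398, 4.4398) contains 0, so the difference is not significant.

not significant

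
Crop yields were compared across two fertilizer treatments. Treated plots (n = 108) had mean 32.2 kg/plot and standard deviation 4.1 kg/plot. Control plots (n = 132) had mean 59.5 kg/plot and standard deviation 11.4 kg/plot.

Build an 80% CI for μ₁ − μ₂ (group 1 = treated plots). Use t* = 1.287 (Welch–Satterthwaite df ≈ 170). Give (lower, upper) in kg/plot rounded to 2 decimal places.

Standard errors of each mean: 4.1/√108 = 0.3945 and 11.4/√132 = 0.9922.
SE(x̄₁ − x̄₂) = √(0.3945² + 0.9922²) = 1.0678 for independent samples with unequal variances.
With t* = 1.287, the margin is 1.287 × 1.0678 = 1.3743.
x̄₁ − x̄₂ = 32.2 − 59.5 = -27.3000; the interval is -27.3000 ± 1.3743 = (-28.67, -25.93).

(-28.67, -25.93)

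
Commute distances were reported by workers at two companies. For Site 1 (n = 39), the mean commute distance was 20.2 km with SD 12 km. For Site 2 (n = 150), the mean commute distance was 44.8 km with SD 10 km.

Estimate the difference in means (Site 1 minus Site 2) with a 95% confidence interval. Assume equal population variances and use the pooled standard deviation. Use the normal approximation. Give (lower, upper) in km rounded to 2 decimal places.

Pooled variance s_p² = [38·12² + 149·10²] / (39+150−2) = 108.9412, so s_p = 10.4375.
SE_diff = s_p·√(1/n₁ + 1/n₂) = 10.4375·√(1/39 + 1/150) = 1.8761.
z* = 1.960; margin = 1.960 × 1.8761 = 3.6772.
Difference = 20.2 − 44.8 = -24.6000.
-24.6000 ± 3.6772 → (-28.28, -20.92).

(-28.28, -20.92)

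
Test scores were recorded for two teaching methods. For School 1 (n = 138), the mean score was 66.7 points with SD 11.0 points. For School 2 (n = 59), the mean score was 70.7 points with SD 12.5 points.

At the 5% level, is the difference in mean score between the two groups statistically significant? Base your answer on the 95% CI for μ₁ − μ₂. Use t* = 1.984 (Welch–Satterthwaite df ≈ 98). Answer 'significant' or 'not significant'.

significant

SE₁ = s₁/√n₁ = 11.0/√138 = 0.9364; SE₂ = 12.5/√59 = 1.6274.
Independent samples, unequal variances: SE_diff = √(SE₁² + SE₂²) = √(0.87684496 + 2.64843076) = 1.8776.
t* = 1.984, so margin of error = 1.984 × 1.8776 = 3.7252.
Difference in means = 66.7 − 70.7 = -4.0000.
-4.0000 ± 3.7252 → (-7.7252, -0.2748).
The interval (-7.7252, -0.2748) does not contain 0, so the difference is significant.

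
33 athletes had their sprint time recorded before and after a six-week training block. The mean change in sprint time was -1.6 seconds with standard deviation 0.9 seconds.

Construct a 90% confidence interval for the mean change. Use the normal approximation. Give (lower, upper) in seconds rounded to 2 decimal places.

(-1.86, -1.34)

This is a matched-pairs design, so SE = s_d/√n = 0.9/√33 = 0.1567.
Margin = 1.645 × 0.1567 = 0.2578; the interval is -1.6 ± 0.2578 = (-1.86, -1.34).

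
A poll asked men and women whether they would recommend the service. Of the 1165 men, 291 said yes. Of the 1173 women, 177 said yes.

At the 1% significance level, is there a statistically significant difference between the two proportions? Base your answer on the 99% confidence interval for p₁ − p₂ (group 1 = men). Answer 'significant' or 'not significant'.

Sample proportions: 291/1165 = 0.2498, 177/1173 = 0.1509.
Each SE is √(p̂(1−p̂)/n): √(0.2498·0.7502/1165) = 0.01268 and √(0.1509·0.8491/1173) = 0.01045.
SE(p̂₁ − p̂₂) = √(SE₁² + SE₂²) = √(0.0001607824 + 0.0001092025) = 0.01643, since the two samples are independent.
At 99% confidence z* = 2.576; margin = 2.576 × 0.01643 = 0.04232.
The difference is 0.2498 − 0.1509 = 0.0989, so the interval is 0.0989 ± 0.04232 = (0.05658, 0.14122).
The interval (0.05658, 0.14122) does not contain 0, so the difference is significant.

significant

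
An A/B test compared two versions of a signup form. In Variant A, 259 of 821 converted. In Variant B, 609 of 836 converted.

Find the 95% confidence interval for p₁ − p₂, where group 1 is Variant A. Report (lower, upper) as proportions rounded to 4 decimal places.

Sample proportions: 259/821 = 0.3155, 609/836 = 0.7285.
Each SE is √(p̂(1−p̂)/n): √(0.3155·0.6845/821) = 0.01622 and √(0.7285·0.2715/836) = 0.01538.
SE(p̂₁ − p̂₂) = √(SE₁² + SE₂²) = √(0.0002630884 + 0.0002365444) = 0.02235, since the two samples are independent.
At 95% confidence z* = 1.960; margin = 1.960 × 0.02235 = 0.04381.
The difference is 0.3155 − 0.7285 = -0.4130, so the interval is -0.4130 ± 0.04381 = (-0.4568, -0.3692).

(-0.4568, -0.3692)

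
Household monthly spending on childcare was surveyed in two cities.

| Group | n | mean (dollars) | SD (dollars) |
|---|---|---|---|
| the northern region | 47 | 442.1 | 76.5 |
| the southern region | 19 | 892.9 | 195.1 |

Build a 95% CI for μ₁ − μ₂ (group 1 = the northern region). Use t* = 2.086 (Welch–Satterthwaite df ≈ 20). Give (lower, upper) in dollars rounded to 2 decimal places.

SE₁ = s₁/√n₁ = 76.5/√47 = 11.1587; SE₂ = 195.1/√19 = 44.7590.
Independent samples, unequal variances: SE_diff = √(SE₁² + SE₂²) = √(124.51658569 + 2003.368081) = 46.1290.
t* = 2.086, so margin of error = 2.086 × 46.1290 = 96.2251.
Difference in means = 442.1 − 892.9 = -450.8000.
-450.8000 ± 96.2251 → (-547.03, -354.57).

(-547.03, -354.57)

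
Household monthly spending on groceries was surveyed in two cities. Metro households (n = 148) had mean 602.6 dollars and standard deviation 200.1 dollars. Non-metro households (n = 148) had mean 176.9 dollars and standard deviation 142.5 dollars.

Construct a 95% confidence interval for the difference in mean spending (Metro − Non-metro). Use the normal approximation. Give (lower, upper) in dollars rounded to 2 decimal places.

SE₁ = s₁/√n₁ = 200.1/√148 = 16.4481; SE₂ = 142.5/√148 = 11.7134.
Independent samples, unequal variances: SE_diff = √(SE₁² + SE₂²) = √(270.53999361 + 137.20373956) = 20.1927.
z* = 1.960, so margin of error = 1.960 × 20.1927 = 39.5777.
Difference in means = 602.6 − 176.9 = 425.7000.
425.7000 ± 39.5777 → (386.12, 465.28).

(386.12, 465.28)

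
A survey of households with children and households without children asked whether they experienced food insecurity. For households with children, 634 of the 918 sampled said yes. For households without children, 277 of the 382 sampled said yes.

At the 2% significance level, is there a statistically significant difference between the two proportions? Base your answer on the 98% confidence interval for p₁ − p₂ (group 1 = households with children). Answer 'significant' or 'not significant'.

not significant

p̂₁ = 634/918 = 0.6906 and p̂₂ = 277/382 = 0.7251.
SE₁ = √(p̂₁(1−p̂₁)/n₁) = √(0.6906·0.3094/918) = 0.01526; SE₂ = √(0.7251·0.2749/382) = 0.02284.
Independent samples: SE of the difference = √(SE₁² + SE₂²) = √(0.0002328676 + 0.0005216656) = 0.02747.
z* for 98% confidence is 2.326, so the margin of error is 2.326 × 0.02747 = 0.06390.
Point estimate p̂₁ − p̂₂ = 0.6906 − 0.7251 = -0.0345.
-0.0345 ± 0.06390 → (-0.09840, 0.02940).
The interval (-0.09840, 0.02940) contains 0, so the difference is not significant.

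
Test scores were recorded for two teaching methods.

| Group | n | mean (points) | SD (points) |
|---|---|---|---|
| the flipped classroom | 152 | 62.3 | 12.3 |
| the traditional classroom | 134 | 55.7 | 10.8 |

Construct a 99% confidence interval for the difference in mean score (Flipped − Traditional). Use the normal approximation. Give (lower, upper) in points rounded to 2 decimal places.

SE₁ = s₁/√n₁ = 12.3/√152 = 0.9977; SE₂ = 10.8/√134 = 0.9330.
Independent samples, unequal variances: SE_diff = √(SE₁² + SE₂²) = √(0.99540529 + 0.870489) = 1.3660.
z* = 2.576, so margin of error = 2.576 × 1.3660 = 3.5188.
Difference in means = 62.3 − 55.7 = 6.6000.
6.6000 ± 3.5188 → (3.08, 10.12).

(3.08, 10.12)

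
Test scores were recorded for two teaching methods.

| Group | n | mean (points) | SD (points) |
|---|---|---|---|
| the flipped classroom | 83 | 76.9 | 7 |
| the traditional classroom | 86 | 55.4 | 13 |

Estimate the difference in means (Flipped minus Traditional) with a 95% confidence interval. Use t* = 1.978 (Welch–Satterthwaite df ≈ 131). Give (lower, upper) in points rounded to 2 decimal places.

(18.34, 24.66)

Standard errors of each mean: 7/√83 = 0.7683 and 13/√86 = 1.4018.
SE(x̄₁ − x̄₂) = √(0.7683² + 1.4018²) = 1.5985 for independent samples with unequal variances.
With t* = 1.978, the margin is 1.978 × 1.5985 = 3.1618.
x̄₁ − x̄₂ = 76.9 − 55.4 = 21.5000; the interval is 21.5000 ± 3.1618 = (18.34, 24.66).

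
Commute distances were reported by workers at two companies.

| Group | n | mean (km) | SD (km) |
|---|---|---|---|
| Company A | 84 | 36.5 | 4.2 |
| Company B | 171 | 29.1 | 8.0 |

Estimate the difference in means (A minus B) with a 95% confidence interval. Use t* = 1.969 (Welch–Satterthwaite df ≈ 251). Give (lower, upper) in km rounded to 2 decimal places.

(5.89, 8.91)

Per-group SEs: s₁/√n₁ = 4.2/√84 = 0.4583, s₂/√n₂ = 8.0/√171 = 0.6118.
Unpooled SE of the difference: √(0.21003889 + 0.37429924) = 0.7644.
Margin of error = t* · SE = 1.969 × 0.7644 = 1.5051.
x̄₁ − x̄₂ = 36.5 − 29.1 = 7.4000.
CI: 7.4000 ± 1.5051 = (5.89, 8.91).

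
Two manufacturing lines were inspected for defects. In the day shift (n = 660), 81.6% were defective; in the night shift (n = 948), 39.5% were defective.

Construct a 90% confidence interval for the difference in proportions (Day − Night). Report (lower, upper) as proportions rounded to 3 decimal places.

The two standard errors are √(0.8160×0.1840/660) = 0.01508 and √(0.3950×0.6050/948) = 0.01588.
Because the samples are independent, SE_diff = √(0.01508² + 0.01588²) = 0.02190.
Using z* = 1.645 for 90%, ME = 1.645 × 0.02190 = 0.03603.
p̂₁ − p̂₂ = 0.4210; interval 0.4210 ± 0.03603 gives (0.385, 0.457).

(0.385, 0.457)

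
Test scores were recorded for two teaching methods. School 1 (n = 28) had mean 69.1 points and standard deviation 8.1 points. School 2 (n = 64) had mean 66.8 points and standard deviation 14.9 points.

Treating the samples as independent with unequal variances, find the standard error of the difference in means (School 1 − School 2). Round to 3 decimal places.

2.411

Standard errors of each mean: 8.1/√28 = 1.5308 and 14.9/√64 = 1.8625.
SE(x̄₁ − x̄₂) = √(1.5308² + 1.8625²) = 2.4109 for independent samples with unequal variances.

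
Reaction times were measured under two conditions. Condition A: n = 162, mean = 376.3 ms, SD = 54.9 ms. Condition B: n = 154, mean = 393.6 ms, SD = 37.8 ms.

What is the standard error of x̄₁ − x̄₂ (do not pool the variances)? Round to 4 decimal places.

SE₁ = s₁/√n₁ = 54.9/√162 = 4.3134; SE₂ = 37.8/√154 = 3.0460.
Independent samples, unequal variances: SE_diff = √(SE₁² + SE₂²) = √(18.60541956 + 9.278116) = 5.2805.

5.2805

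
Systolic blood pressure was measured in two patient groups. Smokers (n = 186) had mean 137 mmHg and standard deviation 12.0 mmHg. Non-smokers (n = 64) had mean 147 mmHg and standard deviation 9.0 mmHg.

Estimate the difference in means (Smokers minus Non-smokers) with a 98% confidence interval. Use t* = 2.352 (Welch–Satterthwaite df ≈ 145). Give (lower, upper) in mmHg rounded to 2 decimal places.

Standard errors of each mean: 12.0/√186 = 0.8799 and 9.0/√64 = 1.1250.
SE(x̄₁ − x̄₂) = √(0.8799² + 1.1250²) = 1.4282 for independent samples with unequal variances.
With t* = 2.352, the margin is 2.352 × 1.4282 = 3.3591.
x̄₁ − x̄₂ = 137 − 147 = -10.0000; the interval is -10.0000 ± 3.3591 = (-13.36, -6.64).

(-13.36, -6.64)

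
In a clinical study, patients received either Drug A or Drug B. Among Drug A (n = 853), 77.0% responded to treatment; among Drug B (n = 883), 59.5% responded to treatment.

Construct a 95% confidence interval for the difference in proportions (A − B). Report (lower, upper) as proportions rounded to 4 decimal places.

(0.1320, 0.2180)

Each SE is √(p̂(1−p̂)/n): √(0.7700·0.2300/853) = 0.01441 and √(0.5950·0.4050/883) = 0.01652.
SE(p̂₁ − p̂₂) = √(SE₁² + SE₂²) = √(0.0002076481 + 0.0002729104) = 0.02192, since the two samples are independent.
At 95% confidence z* = 1.960; margin = 1.960 × 0.02192 = 0.04296.
The difference is 0.7700 − 0.5950 = 0.1750, so the interval is 0.1750 ± 0.04296 = (0.1320, 0.2180).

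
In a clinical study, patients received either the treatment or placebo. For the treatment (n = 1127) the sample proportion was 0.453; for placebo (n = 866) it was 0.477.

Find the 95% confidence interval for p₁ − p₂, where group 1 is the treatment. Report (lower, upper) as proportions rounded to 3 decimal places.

SE₁ = √(p̂₁(1−p̂₁)/n₁) = √(0.4530·0.5470/1127) = 0.01483; SE₂ = √(0.4770·0.5230/866) = 0.01697.
Independent samples: SE of the difference = √(SE₁² + SE₂²) = √(0.0002199289 + 0.0002879809) = 0.02254.
z* for 95% confidence is 1.960, so the margin of error is 1.960 × 0.02254 = 0.04418.
Point estimate p̂₁ − p̂₂ = 0.4530 − 0.4770 = -0.0240.
-0.0240 ± 0.04418 → (-0.068, 0.020).

(-0.068, 0.020)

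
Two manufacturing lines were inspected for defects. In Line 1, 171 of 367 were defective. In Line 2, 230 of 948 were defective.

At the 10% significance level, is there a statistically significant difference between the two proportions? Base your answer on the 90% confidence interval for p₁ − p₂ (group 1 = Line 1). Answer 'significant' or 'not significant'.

significant

Sample proportions: 171/367 = 0.4659, 230/948 = 0.2426.
Each SE is √(p̂(1−p̂)/n): √(0.4659·0.5341/367) = 0.02604 and √(0.2426·0.7574/948) = 0.01392.
SE(p̂₁ − p̂₂) = √(SE₁² + SE₂²) = √(0.0006780816 + 0.0001937664) = 0.02953, since the two samples are independent.
At 90% confidence z* = 1.645; margin = 1.645 × 0.02953 = 0.04858.
The difference is 0.4659 − 0.2426 = 0.2233, so the interval is 0.2233 ± 0.04858 = (0.17472, 0.27188).
The interval (0.17472, 0.27188) does not contain 0, so the difference is significant.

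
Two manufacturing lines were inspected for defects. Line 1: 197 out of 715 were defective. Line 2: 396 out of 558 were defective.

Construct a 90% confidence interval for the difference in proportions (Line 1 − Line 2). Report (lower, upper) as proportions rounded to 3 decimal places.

p̂₁ = 197/715 = 0.2755 and p̂₂ = 396/558 = 0.7097.
SE₁ = √(p̂₁(1−p̂₁)/n₁) = √(0.2755·0.7245/715) = 0.01671; SE₂ = √(0.7097·0.2903/558) = 0.01922.
Independent samples: SE of the difference = √(SE₁² + SE₂²) = √(0.0002792241 + 0.0003694084) = 0.02547.
z* for 90% confidence is 1.645, so the margin of error is 1.645 × 0.02547 = 0.04190.
Point estimate p̂₁ − p̂₂ = 0.2755 − 0.7097 = -0.4342.
-0.4342 ± 0.04190 → (-0.476, -0.392).

(-0.476, -0.392)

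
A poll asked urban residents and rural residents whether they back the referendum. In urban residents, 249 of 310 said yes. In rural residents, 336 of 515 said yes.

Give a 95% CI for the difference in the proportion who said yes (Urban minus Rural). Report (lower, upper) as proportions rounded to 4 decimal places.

Sample proportions: 249/310 = 0.8032, 336/515 = 0.6524.
Each SE is √(p̂(1−p̂)/n): √(0.8032·0.1968/310) = 0.02258 and √(0.6524·0.3476/515) = 0.02098.
SE(p̂₁ − p̂₂) = √(SE₁² + SE₂²) = √(0.0005098564 + 0.0004401604) = 0.03082, since the two samples are independent.
At 95% confidence z* = 1.960; margin = 1.960 × 0.03082 = 0.06041.
The difference is 0.8032 − 0.6524 = 0.1508, so the interval is 0.1508 ± 0.06041 = (0.0904, 0.2112).

(0.0904, 0.2112)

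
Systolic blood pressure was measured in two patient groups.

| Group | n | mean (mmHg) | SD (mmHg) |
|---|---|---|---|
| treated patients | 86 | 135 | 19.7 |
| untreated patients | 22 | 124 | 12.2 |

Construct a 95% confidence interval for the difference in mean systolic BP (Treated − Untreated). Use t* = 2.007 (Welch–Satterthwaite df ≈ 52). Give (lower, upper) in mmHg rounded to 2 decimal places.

Per-group SEs: s₁/√n₁ = 19.7/√86 = 2.1243, s₂/√n₂ = 12.2/√22 = 2.6010.
Unpooled SE of the difference: √(4.51265049 + 6.765201) = 3.3583.
Margin of error = t* · SE = 2.007 × 3.3583 = 6.7401.
x̄₁ − x̄₂ = 135 − 124 = 11.0000.
CI: 11.0000 ± 6.7401 = (4.26, 17.74).

(4.26, 17.74)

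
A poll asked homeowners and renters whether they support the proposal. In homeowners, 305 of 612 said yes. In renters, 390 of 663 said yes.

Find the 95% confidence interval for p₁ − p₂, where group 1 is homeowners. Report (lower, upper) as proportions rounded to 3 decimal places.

Sample proportions: 305/612 = 0.4984, 390/663 = 0.5882.
Each SE is √(p̂(1−p̂)/n): √(0.4984·0.5016/612) = 0.02021 and √(0.5882·0.4118/663) = 0.01911.
SE(p̂₁ − p̂₂) = √(SE₁² + SE₂²) = √(0.0004084441 + 0.0003651921) = 0.02781, since the two samples are independent.
At 95% confidence z* = 1.960; margin = 1.960 × 0.02781 = 0.05451.
The difference is 0.4984 − 0.5882 = -0.0898, so the interval is -0.0898 ± 0.05451 = (-0.144, -0.035).

(-0.144, -0.035)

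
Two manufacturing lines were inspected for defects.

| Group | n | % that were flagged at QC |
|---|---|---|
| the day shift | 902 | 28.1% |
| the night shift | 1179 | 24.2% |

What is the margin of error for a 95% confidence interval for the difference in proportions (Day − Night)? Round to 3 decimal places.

0.038

SE₁ = √(p̂₁(1−p̂₁)/n₁) = √(0.2810·0.7190/902) = 0.01497; SE₂ = √(0.2420·0.7580/1179) = 0.01247.
Independent samples: SE of the difference = √(SE₁² + SE₂²) = √(0.0002241009 + 0.0001555009) = 0.01948.
z* for 95% confidence is 1.960, so the margin of error is 1.960 × 0.01948 = 0.03818.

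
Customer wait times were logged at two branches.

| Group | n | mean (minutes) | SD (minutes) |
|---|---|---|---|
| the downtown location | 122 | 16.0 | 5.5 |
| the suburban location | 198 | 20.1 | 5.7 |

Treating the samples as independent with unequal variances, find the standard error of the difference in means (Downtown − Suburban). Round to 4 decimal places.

SE₁ = s₁/√n₁ = 5.5/√122 = 0.4979; SE₂ = 5.7/√198 = 0.4051.
Independent samples, unequal variances: SE_diff = √(SE₁² + SE₂²) = √(0.24790441 + 0.16410601) = 0.6419.

0.6419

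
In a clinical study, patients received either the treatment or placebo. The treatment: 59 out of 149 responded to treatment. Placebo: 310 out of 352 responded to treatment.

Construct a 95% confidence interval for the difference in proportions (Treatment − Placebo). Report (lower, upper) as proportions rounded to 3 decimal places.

First, p̂₁ = 59/149 = 0.3960; p̂₂ = 310/352 = 0.8807.
The two standard errors are √(0.3960×0.6040/149) = 0.04007 and √(0.8807×0.1193/352) = 0.01728.
Because the samples are independent, SE_diff = √(0.04007² + 0.01728²) = 0.04364.
Using z* = 1.960 for 95%, ME = 1.960 × 0.04364 = 0.08553.
p̂₁ − p̂₂ = -0.4847; interval -0.4847 ± 0.08553 gives (-0.570, -0.399).

(-0.570, -0.399)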